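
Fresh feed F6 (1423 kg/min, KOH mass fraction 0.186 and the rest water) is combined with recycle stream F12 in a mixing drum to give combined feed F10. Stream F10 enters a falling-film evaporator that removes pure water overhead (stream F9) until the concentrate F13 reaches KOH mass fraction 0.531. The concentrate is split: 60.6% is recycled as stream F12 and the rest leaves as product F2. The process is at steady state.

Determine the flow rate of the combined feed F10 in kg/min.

2190 kg/min

Overall KOH balance (none leaves overhead): KOH in fresh feed = KOH in product, i.e. 1423×0.186 = (1−0.606)·F13·0.531.
F13 = 264.68/(0.531×0.394) = 1265.1 kg/min.
Recycle F12 = 0.606×1265.1 = 766.65 kg/min.
Combined feed F10 = 1423 + 766.65 = 2189.7 kg/min.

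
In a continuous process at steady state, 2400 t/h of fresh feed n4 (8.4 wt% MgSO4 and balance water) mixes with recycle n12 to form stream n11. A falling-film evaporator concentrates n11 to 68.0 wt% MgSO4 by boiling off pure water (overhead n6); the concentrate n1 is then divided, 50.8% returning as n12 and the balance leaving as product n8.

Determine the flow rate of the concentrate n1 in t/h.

602.6 t/h

Overall MgSO4 balance (none leaves overhead): MgSO4 in fresh feed = MgSO4 in product, i.e. 2400×0.084 = (1−0.508)·n1·0.680.
n1 = 201.6/(0.680×0.492) = 602.58 t/h.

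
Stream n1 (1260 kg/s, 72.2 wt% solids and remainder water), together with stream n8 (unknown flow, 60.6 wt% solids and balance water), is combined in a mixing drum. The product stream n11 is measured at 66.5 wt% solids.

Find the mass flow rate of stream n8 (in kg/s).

1217 kg/s

Let n8 be the unknown flow. Total out = 1260 + n8.
solids balance: 909.72 + 0.606·n8 = 0.665·(1260 + n8)
(0.606 − 0.665)·n8 = 0.665×1260 − 909.72 = -71.82
n8 = -71.82 / -0.059 = 1217.3 kg/s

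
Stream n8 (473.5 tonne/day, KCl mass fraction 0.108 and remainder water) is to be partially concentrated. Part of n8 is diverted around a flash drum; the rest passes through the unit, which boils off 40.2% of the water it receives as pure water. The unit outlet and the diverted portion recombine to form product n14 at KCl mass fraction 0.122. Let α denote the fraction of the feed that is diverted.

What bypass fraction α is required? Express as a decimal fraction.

0.680

All 473.5×0.108 = 51.138 tonne/day of KCl reaches n14, so n14 = 51.138/0.122 = 419.16 tonne/day and vapour = 54.336 tonne/day.
The evaporator receives (1−α)·473.5 of feed at 0.892 water and removes 0.402 of that water:
0.402×0.892×(1−α)×473.5 = 54.336
(1−α) = 54.336/169.79 = 0.3200;  α = 0.6800.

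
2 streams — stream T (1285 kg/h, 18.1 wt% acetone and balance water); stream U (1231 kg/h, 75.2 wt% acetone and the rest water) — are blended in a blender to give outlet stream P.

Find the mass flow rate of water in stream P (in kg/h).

water out = water in = 1285×0.819 + 1231×0.248 = 1357.7 kg/h.

1358 kg/h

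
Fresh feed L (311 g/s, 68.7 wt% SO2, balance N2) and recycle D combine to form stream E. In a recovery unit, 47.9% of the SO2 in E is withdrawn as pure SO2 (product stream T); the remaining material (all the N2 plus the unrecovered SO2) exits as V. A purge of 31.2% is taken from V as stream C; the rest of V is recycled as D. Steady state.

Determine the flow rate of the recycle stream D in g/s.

334 g/s

N2 enters only via L and leaves only via the purge: 311×0.313 = 0.312×(N2 in V), and the recovery unit passes all N2, so N2 in E = N2 in V = 312 g/s.
SO2 in E: m_A = 311×0.687 + (1−0.312)·(1−0.479)·m_A, so m_A = 213.66/0.6416 = 333.03 g/s.
V = (1−0.479)×333.03 + 312 = 485.51 g/s.
Recycle D = (1−0.312)×485.51 = 334.03 g/s.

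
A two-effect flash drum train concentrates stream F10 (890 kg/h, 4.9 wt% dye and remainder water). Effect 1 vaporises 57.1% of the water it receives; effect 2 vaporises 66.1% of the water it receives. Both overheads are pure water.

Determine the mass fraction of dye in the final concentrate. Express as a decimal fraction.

water in feed = 890×0.951 = 846.39 kg/h.
After stage 1: water left = (1−0.571)×846.39 = 363.1; stream total = 406.71 kg/h.
After stage 2: water left = (1−0.661)×363.1 = 123.09; final concentrate = 166.7 kg/h.
dye fraction = 43.61/166.7 = 0.262.

0.262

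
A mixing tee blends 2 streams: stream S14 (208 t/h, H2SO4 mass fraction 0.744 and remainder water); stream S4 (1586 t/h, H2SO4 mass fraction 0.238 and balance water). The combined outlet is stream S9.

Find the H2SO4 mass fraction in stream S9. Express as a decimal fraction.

Total flow out = 208 + 1586 = 1794 t/h.
H2SO4 in = 208×0.744 + 1586×0.238 = 532.22 t/h.
H2SO4 mass fraction in S9 = 532.22/1794 = 0.297.

0.297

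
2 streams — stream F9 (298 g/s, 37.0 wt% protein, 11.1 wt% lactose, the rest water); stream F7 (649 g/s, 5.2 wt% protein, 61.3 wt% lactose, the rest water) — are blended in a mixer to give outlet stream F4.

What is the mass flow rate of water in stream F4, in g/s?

372.1 g/s

water out = water in = 298×0.519 + 649×0.335 = 372.08 g/s.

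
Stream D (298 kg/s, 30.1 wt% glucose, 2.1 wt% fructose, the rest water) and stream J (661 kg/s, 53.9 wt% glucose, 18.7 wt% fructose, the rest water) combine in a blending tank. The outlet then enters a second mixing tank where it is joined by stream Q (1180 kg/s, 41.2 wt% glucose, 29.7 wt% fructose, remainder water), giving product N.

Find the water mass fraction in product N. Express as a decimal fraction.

Overall, product flow = 2139 kg/s.
water in = 298×0.678 + 661×0.274 + 1180×0.291 = 726.54 kg/s.
water fraction in N = 0.3397.

0.3397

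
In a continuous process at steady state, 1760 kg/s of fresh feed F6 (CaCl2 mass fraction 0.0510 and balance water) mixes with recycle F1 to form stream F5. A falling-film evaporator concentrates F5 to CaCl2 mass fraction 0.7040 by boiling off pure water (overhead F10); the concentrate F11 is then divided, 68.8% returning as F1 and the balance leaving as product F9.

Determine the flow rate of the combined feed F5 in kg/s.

Overall CaCl2 balance (none leaves overhead): CaCl2 in fresh feed = CaCl2 in product, i.e. 1760×0.051 = (1−0.688)·F11·0.704.
F11 = 89.76/(0.704×0.312) = 408.65 kg/s.
Recycle F1 = 0.688×408.65 = 281.15 kg/s.
Combined feed F5 = 1760 + 281.15 = 2041.2 kg/s.

2041 kg/s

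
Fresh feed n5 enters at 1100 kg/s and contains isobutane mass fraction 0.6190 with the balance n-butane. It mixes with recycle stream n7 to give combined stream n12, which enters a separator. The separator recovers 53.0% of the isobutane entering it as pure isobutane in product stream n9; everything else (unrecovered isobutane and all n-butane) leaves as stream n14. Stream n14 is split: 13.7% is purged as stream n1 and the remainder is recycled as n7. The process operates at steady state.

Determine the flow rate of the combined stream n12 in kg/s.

4205 kg/s

n-butane enters only via n5 and leaves only via the purge: 1100×0.381 = 0.137×(n-butane in n14), and the separator passes all n-butane, so n-butane in n12 = n-butane in n14 = 3059.1 kg/s.
isobutane in n12: m_A = 1100×0.619 + (1−0.137)·(1−0.530)·m_A, so m_A = 680.9/0.5944 = 1145.5 kg/s.
n12 = 1145.5 + 3059.1 = 4204.7 kg/s.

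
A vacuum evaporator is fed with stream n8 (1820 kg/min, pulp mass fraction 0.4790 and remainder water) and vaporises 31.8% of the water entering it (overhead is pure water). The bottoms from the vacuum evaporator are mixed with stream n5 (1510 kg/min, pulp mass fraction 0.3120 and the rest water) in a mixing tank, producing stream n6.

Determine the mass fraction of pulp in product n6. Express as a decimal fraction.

0.4434

Vapour removed = 0.318×0.521×1820 = 301.53 kg/min; concentrate = 1518.5 kg/min.
pulp reaching the mixer = 871.78 (from concentrate) + 1510×0.312 = 1342.9 kg/min.
Product flow = 1518.5 + 1510 = 3028.5 kg/min; pulp fraction = 0.4434.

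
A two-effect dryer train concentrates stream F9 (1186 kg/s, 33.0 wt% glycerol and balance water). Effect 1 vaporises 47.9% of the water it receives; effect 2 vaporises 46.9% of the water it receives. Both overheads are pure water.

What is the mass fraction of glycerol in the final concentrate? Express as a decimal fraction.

0.6403

water in feed = 1186×0.670 = 794.62 kg/s.
After stage 1: water left = (1−0.479)×794.62 = 414; stream total = 805.38 kg/s.
After stage 2: water left = (1−0.469)×414 = 219.83; final concentrate = 611.21 kg/s.
glycerol fraction = 391.38/611.21 = 0.6403.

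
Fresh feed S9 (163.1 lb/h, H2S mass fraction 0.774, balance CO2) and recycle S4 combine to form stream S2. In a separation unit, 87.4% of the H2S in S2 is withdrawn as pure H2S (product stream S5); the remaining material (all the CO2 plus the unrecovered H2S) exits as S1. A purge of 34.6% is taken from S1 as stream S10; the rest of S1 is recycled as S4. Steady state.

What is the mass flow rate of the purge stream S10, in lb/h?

42.86 lb/h

CO2 enters only via S9 and leaves only via the purge: 163.1×0.226 = 0.346×(CO2 in S1), and the separation unit passes all CO2, so CO2 in S2 = CO2 in S1 = 106.53 lb/h.
H2S in S2: m_A = 163.1×0.774 + (1−0.346)·(1−0.874)·m_A, so m_A = 126.24/0.9176 = 137.58 lb/h.
S1 = (1−0.874)×137.58 + 106.53 = 123.87 lb/h.
Purge S10 = 0.346×123.87 = 42.858 lb/h.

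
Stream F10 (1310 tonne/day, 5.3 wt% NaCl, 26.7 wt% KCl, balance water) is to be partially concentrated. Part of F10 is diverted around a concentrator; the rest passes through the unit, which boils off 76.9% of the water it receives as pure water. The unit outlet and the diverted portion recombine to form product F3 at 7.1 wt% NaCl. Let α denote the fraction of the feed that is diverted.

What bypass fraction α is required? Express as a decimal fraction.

0.515

All 1310×0.053 = 69.43 tonne/day of NaCl reaches F3, so F3 = 69.43/0.071 = 977.89 tonne/day and vapour = 332.11 tonne/day.
The evaporator receives (1−α)·1310 of feed at 0.680 water and removes 0.769 of that water:
0.769×0.680×(1−α)×1310 = 332.11
(1−α) = 332.11/685.03 = 0.4848;  α = 0.5152.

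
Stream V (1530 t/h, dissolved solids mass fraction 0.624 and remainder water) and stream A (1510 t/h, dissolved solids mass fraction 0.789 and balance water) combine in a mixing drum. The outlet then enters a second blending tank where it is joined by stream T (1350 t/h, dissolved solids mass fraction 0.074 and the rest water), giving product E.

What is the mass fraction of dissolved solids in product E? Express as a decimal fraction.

Overall, product flow = 4390 t/h.
dissolved solids in = 1530×0.624 + 1510×0.789 + 1350×0.074 = 2246 t/h.
dissolved solids fraction in E = 0.512.

0.512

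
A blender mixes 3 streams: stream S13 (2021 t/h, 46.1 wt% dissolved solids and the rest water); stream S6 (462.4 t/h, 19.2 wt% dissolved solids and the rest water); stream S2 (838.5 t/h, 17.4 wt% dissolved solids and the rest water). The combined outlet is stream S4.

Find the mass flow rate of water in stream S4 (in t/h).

2156 t/h

water out = water in = 2021×0.539 + 462.4×0.808 + 838.5×0.826 = 2155.5 t/h.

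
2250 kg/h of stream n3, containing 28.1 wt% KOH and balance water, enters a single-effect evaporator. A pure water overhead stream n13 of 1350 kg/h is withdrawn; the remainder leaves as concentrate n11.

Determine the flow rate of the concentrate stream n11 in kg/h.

Concentrate = 2250 − 1350 = 900 kg/h.

900 kg/h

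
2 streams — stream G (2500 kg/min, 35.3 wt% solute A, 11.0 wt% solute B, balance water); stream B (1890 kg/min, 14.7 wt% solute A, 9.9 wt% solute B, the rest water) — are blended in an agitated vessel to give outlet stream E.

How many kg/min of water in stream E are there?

2768 kg/min

water out = water in = 2500×0.537 + 1890×0.754 = 2767.6 kg/min.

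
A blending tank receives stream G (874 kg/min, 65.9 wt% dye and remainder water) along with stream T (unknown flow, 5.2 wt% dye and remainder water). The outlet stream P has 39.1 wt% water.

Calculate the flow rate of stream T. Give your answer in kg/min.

78.46 kg/min

Let T be the unknown flow. Total out = 874 + T.
water balance: 298.03 + 0.948·T = 0.391·(874 + T)
(0.948 − 0.391)·T = 0.391×874 − 298.03 = 43.7
T = 43.7 / 0.557 = 78.456 kg/min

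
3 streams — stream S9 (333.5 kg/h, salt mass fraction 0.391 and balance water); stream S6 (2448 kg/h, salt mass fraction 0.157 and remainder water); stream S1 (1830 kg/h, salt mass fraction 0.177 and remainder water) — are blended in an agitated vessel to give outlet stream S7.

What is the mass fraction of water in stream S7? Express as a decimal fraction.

0.818

Total flow out = 333.5 + 2448 + 1830 = 4611.5 kg/h.
water in = 333.5×0.609 + 2448×0.843 + 1830×0.823 = 3772.9 kg/h.
water mass fraction in S7 = 3772.9/4611.5 = 0.818.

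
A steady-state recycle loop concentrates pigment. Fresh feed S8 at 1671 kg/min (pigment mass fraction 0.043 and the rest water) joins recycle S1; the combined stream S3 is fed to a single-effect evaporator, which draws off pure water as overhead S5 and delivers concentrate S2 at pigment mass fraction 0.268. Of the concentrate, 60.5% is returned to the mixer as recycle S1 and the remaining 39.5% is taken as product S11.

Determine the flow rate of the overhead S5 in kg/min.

1403 kg/min

Overall pigment balance (none leaves overhead): pigment in fresh feed = pigment in product, i.e. 1671×0.043 = (1−0.605)·S2·0.268.
S2 = 71.853/(0.268×0.395) = 678.75 kg/min.
Recycle S1 = 0.605×678.75 = 410.65 kg/min.
Combined feed S3 = 1671 + 410.65 = 2081.6 kg/min.
Overhead S5 = S3 − S2 = 2081.6 − 678.75 = 1402.9 kg/min.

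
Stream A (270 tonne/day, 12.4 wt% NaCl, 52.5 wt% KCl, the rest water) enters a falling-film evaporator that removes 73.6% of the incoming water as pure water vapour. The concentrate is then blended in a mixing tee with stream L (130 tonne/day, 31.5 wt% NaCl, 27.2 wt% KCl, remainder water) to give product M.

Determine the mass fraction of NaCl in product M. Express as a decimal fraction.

Vapour removed = 0.736×0.351×270 = 69.751 tonne/day; concentrate = 200.25 tonne/day.
NaCl reaching the mixer = 33.48 (from concentrate) + 130×0.315 = 74.43 tonne/day.
Product flow = 200.25 + 130 = 330.25 tonne/day; NaCl fraction = 0.2254.

0.2254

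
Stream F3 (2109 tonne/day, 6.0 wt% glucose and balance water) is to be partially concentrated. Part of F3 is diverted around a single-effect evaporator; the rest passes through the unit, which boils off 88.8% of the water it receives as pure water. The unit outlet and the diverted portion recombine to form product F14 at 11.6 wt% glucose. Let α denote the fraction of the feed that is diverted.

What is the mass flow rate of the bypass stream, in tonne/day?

889.3 tonne/day

All 2109×0.060 = 126.54 tonne/day of glucose reaches F14, so F14 = 126.54/0.116 = 1090.9 tonne/day and vapour = 1018.1 tonne/day.
The evaporator receives (1−α)·2109 of feed at 0.940 water and removes 0.888 of that water:
0.888×0.940×(1−α)×2109 = 1018.1
(1−α) = 1018.1/1760.4 = 0.5783;  α = 0.4217.
Bypass flow = 0.4217×2109 = 889.26 tonne/day.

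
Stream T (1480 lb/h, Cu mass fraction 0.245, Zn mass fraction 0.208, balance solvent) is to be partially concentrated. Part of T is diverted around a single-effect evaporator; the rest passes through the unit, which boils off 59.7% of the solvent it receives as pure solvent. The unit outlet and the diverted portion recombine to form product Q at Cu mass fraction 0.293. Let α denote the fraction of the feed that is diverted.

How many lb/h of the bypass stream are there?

737.5 lb/h

All 1480×0.245 = 362.6 lb/h of Cu reaches Q, so Q = 362.6/0.293 = 1237.5 lb/h and vapour = 242.46 lb/h.
The evaporator receives (1−α)·1480 of feed at 0.547 solvent and removes 0.597 of that solvent:
0.597×0.547×(1−α)×1480 = 242.46
(1−α) = 242.46/483.31 = 0.5017;  α = 0.4983.
Bypass flow = 0.4983×1480 = 737.54 lb/h.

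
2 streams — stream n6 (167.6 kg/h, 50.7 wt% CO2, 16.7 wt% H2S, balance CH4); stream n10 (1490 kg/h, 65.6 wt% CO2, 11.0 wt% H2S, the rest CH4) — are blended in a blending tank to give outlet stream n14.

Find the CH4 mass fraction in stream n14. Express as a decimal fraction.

0.2433

Total flow out = 167.6 + 1490 = 1657.6 kg/h.
CH4 in = 167.6×0.326 + 1490×0.234 = 403.3 kg/h.
CH4 mass fraction in n14 = 403.3/1657.6 = 0.2433.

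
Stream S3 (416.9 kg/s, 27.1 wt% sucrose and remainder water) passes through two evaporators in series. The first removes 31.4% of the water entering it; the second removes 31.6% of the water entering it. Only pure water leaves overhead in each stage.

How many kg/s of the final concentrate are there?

water in feed = 416.9×0.729 = 303.92 kg/s.
After stage 1: water left = (1−0.314)×303.92 = 208.49; stream total = 321.47 kg/s.
After stage 2: water left = (1−0.316)×208.49 = 142.61; final concentrate = 255.59 kg/s.

255.6 kg/s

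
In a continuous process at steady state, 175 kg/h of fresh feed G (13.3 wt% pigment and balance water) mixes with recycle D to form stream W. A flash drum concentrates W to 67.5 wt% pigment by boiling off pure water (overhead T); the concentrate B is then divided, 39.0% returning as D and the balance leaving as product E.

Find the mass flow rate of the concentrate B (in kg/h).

56.53 kg/h

Overall pigment balance (none leaves overhead): pigment in fresh feed = pigment in product, i.e. 175×0.133 = (1−0.390)·B·0.675.
B = 23.275/(0.675×0.610) = 56.527 kg/h.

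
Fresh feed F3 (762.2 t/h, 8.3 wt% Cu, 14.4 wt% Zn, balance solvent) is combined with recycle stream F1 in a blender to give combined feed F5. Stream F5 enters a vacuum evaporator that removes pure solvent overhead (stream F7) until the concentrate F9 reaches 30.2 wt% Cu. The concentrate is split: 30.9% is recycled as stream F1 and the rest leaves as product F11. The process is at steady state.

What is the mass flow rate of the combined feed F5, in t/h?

Overall Cu balance (none leaves overhead): Cu in fresh feed = Cu in product, i.e. 762.2×0.083 = (1−0.309)·F9·0.302.
F9 = 63.263/(0.302×0.691) = 303.15 t/h.
Recycle F1 = 0.309×303.15 = 93.674 t/h.
Combined feed F5 = 762.2 + 93.674 = 855.87 t/h.

855.9 t/h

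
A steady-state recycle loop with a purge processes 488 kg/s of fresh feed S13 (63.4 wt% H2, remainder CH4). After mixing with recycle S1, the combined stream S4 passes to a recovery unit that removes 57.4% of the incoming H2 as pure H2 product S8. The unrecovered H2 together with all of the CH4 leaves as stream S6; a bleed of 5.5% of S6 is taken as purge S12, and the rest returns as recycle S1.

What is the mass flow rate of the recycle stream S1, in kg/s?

CH4 enters only via S13 and leaves only via the purge: 488×0.366 = 0.055×(CH4 in S6), and the recovery unit passes all CH4, so CH4 in S4 = CH4 in S6 = 3247.4 kg/s.
H2 in S4: m_A = 488×0.634 + (1−0.055)·(1−0.574)·m_A, so m_A = 309.39/0.5974 = 517.87 kg/s.
S6 = (1−0.574)×517.87 + 3247.4 = 3468 kg/s.
Recycle S1 = (1−0.055)×3468 = 3277.3 kg/s.

3277 kg/s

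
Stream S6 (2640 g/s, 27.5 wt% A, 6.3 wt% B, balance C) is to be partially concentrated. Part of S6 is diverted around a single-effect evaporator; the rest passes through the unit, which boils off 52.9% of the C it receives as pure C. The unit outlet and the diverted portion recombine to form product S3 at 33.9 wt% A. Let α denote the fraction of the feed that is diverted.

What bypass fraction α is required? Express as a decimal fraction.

All 2640×0.275 = 726 g/s of A reaches S3, so S3 = 726/0.339 = 2141.6 g/s and vapour = 498.41 g/s.
The evaporator receives (1−α)·2640 of feed at 0.662 C and removes 0.529 of that C:
0.529×0.662×(1−α)×2640 = 498.41
(1−α) = 498.41/924.52 = 0.5391;  α = 0.4609.

0.461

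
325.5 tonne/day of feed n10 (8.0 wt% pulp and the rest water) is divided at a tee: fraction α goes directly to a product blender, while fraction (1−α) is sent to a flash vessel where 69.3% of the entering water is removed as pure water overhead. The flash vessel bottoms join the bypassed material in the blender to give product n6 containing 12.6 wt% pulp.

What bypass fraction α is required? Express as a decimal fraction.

0.427

All 325.5×0.080 = 26.04 tonne/day of pulp reaches n6, so n6 = 26.04/0.126 = 206.67 tonne/day and vapour = 118.83 tonne/day.
The evaporator receives (1−α)·325.5 of feed at 0.920 water and removes 0.693 of that water:
0.693×0.920×(1−α)×325.5 = 118.83
(1−α) = 118.83/207.53 = 0.5726;  α = 0.4274.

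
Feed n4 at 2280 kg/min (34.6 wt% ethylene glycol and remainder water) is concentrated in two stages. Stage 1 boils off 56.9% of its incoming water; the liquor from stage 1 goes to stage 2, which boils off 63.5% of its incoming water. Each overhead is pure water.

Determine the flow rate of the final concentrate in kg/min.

water in feed = 2280×0.654 = 1491.1 kg/min.
After stage 1: water left = (1−0.569)×1491.1 = 642.67; stream total = 1431.6 kg/min.
After stage 2: water left = (1−0.635)×642.67 = 234.58; final concentrate = 1023.5 kg/min.

1023 kg/min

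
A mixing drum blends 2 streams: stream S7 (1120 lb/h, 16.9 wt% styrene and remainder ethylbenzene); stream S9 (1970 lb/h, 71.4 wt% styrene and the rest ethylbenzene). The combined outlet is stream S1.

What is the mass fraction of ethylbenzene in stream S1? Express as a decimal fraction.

0.4835

Total flow out = 1120 + 1970 = 3090 lb/h.
ethylbenzene in = 1120×0.831 + 1970×0.286 = 1494.1 lb/h.
ethylbenzene mass fraction in S1 = 1494.1/3090 = 0.4835.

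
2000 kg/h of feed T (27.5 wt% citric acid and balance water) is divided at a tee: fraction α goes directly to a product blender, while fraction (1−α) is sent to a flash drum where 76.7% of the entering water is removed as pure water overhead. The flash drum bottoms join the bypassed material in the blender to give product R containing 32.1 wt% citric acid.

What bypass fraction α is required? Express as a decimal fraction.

All 2000×0.275 = 550 kg/h of citric acid reaches R, so R = 550/0.321 = 1713.4 kg/h and vapour = 286.6 kg/h.
The evaporator receives (1−α)·2000 of feed at 0.725 water and removes 0.767 of that water:
0.767×0.725×(1−α)×2000 = 286.6
(1−α) = 286.6/1112.2 = 0.2577;  α = 0.7423.

0.742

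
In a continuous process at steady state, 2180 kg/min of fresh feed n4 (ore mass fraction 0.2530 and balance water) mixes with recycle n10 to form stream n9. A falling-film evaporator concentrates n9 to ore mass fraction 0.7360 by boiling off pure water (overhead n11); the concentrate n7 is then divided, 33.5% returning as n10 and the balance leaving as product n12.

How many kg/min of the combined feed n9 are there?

2558 kg/min

Overall ore balance (none leaves overhead): ore in fresh feed = ore in product, i.e. 2180×0.253 = (1−0.335)·n7·0.736.
n7 = 551.54/(0.736×0.665) = 1126.9 kg/min.
Recycle n10 = 0.335×1126.9 = 377.5 kg/min.
Combined feed n9 = 2180 + 377.5 = 2557.5 kg/min.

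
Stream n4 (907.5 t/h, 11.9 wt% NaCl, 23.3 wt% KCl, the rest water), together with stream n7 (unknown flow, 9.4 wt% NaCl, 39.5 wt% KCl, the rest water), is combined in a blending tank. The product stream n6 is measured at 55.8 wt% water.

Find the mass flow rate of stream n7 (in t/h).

Let n7 be the unknown flow. Total out = 907.5 + n7.
water balance: 588.06 + 0.511·n7 = 0.558·(907.5 + n7)
(0.511 − 0.558)·n7 = 0.558×907.5 − 588.06 = -81.675
n7 = -81.675 / -0.047 = 1737.8 t/h

1738 t/h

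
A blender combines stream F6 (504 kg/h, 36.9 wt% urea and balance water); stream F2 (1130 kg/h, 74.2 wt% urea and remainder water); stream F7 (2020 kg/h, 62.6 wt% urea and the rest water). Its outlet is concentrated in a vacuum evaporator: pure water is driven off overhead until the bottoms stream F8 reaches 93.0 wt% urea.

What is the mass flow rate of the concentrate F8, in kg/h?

urea entering = 504×0.369 + 1130×0.742 + 2020×0.626 = 2289 kg/h.
All urea reports to F8, so F8 = 2289/0.930 = 2461.2 kg/h.

2461 kg/h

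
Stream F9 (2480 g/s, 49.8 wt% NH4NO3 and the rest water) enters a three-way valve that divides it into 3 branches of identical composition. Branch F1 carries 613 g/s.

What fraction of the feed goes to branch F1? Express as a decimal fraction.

0.247

Fraction to F1 = 613/2480 = 0.2472.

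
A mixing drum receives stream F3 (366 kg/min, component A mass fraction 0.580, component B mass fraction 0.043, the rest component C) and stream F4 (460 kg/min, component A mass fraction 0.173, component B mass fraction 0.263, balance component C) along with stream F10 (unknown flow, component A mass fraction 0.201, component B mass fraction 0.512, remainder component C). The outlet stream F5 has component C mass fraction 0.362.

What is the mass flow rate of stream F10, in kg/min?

1312 kg/min

Let F10 be the unknown flow. Total out = 826 + F10.
component C balance: 397.42 + 0.287·F10 = 0.362·(826 + F10)
(0.287 − 0.362)·F10 = 0.362×826 − 397.42 = -98.41
F10 = -98.41 / -0.075 = 1312.1 kg/min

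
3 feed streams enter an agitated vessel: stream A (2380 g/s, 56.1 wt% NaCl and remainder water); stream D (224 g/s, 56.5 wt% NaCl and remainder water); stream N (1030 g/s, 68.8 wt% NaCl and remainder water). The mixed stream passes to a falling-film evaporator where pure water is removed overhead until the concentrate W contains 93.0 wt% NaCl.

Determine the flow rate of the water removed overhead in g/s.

NaCl entering = 2380×0.561 + 224×0.565 + 1030×0.688 = 2170.4 g/s.
All NaCl reports to W, so W = 2170.4/0.930 = 2333.7 g/s.
Total feed = 3634 g/s; overhead = 3634 − 2333.7 = 1300.3 g/s.

1300 g/s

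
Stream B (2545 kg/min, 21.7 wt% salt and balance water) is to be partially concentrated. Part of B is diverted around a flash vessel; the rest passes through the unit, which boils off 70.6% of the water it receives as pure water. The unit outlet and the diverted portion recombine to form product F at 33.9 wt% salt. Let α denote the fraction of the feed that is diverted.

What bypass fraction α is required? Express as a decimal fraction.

All 2545×0.217 = 552.26 kg/min of salt reaches F, so F = 552.26/0.339 = 1629.1 kg/min and vapour = 915.9 kg/min.
The evaporator receives (1−α)·2545 of feed at 0.783 water and removes 0.706 of that water:
0.706×0.783×(1−α)×2545 = 915.9
(1−α) = 915.9/1406.9 = 0.6510;  α = 0.3490.

0.349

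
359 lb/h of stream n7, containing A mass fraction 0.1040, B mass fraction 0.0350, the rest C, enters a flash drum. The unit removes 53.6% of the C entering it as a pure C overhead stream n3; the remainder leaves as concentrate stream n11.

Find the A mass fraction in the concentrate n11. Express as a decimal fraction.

0.1931

A is not removed: 359×0.104 = 37.336 lb/h of A enters n11.
C entering = 359×0.861 = 309.1 lb/h; overhead removed = 0.536×309.1 = 165.68 lb/h.
Concentrate = 359 − 165.68 = 193.32 lb/h.
Mass fraction = 37.336/193.32 = 0.1931.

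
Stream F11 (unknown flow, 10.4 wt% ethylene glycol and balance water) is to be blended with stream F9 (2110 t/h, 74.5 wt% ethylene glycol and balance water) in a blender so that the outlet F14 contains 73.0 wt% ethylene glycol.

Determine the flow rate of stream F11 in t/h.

50.56 t/h

Let F11 be the unknown flow. Total out = 2110 + F11.
ethylene glycol balance: 1572 + 0.104·F11 = 0.730·(2110 + F11)
(0.104 − 0.730)·F11 = 0.730×2110 − 1572 = -31.65
F11 = -31.65 / -0.626 = 50.559 t/h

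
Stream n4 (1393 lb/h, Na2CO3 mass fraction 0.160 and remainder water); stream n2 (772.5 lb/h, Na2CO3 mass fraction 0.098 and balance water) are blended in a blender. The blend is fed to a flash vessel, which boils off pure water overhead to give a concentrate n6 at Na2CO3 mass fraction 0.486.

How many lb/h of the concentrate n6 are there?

614.4 lb/h

Na2CO3 entering = 1393×0.160 + 772.5×0.098 = 298.58 lb/h.
All Na2CO3 reports to n6, so n6 = 298.58/0.486 = 614.37 lb/h.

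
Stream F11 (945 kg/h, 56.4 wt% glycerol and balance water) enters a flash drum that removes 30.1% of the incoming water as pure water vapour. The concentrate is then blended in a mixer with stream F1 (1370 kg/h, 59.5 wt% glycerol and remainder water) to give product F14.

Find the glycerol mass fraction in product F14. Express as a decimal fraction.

Vapour removed = 0.301×0.436×945 = 124.02 kg/h; concentrate = 820.98 kg/h.
glycerol reaching the mixer = 532.98 (from concentrate) + 1370×0.595 = 1348.1 kg/h.
Product flow = 820.98 + 1370 = 2191 kg/h; glycerol fraction = 0.615.

0.615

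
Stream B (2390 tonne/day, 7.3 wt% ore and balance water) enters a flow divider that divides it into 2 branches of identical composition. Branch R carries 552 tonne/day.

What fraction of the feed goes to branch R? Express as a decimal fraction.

0.231

Fraction to R = 552/2390 = 0.2310.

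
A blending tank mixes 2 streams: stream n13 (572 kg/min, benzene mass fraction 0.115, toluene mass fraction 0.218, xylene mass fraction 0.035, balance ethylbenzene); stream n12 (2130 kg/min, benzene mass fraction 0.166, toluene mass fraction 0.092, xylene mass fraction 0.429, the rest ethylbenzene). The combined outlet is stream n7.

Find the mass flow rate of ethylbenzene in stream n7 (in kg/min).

ethylbenzene out = ethylbenzene in = 572×0.632 + 2130×0.313 = 1028.2 kg/min.

1028 kg/min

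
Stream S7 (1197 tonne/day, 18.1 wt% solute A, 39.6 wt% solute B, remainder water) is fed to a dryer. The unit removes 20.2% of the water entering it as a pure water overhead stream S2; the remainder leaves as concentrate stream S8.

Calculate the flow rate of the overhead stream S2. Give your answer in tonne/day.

102.3 tonne/day

water entering = 1197×0.423 = 506.33 tonne/day; overhead removed = 0.202×506.33 = 102.28 tonne/day.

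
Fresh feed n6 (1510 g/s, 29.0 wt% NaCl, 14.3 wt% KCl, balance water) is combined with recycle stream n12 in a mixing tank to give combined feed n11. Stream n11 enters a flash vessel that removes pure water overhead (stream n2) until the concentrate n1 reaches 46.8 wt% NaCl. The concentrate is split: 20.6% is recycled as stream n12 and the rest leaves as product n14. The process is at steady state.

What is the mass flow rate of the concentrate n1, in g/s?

1178 g/s

Overall NaCl balance (none leaves overhead): NaCl in fresh feed = NaCl in product, i.e. 1510×0.290 = (1−0.206)·n1·0.468.
n1 = 437.9/(0.468×0.794) = 1178.4 g/s.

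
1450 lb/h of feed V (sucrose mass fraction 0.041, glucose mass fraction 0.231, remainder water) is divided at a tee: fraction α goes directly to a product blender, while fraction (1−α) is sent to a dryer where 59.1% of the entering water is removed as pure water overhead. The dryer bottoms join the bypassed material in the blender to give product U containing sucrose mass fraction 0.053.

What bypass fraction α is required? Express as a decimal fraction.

All 1450×0.041 = 59.45 lb/h of sucrose reaches U, so U = 59.45/0.053 = 1121.7 lb/h and vapour = 328.3 lb/h.
The evaporator receives (1−α)·1450 of feed at 0.728 water and removes 0.591 of that water:
0.591×0.728×(1−α)×1450 = 328.3
(1−α) = 328.3/623.86 = 0.5262;  α = 0.4738.

0.474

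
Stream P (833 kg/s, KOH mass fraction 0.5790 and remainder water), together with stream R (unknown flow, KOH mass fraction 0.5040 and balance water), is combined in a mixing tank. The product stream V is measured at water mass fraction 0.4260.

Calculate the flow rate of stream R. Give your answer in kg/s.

59.5 kg/s

Let R be the unknown flow. Total out = 833 + R.
water balance: 350.69 + 0.496·R = 0.426·(833 + R)
(0.496 − 0.426)·R = 0.426×833 − 350.69 = 4.165
R = 4.165 / 0.070 = 59.5 kg/s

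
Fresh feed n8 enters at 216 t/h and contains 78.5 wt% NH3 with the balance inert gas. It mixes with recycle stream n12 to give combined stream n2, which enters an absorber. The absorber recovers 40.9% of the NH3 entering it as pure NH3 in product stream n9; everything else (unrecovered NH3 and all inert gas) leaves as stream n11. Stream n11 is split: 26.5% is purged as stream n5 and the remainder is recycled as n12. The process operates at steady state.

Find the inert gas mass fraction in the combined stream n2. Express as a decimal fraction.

inert gas enters only via n8 and leaves only via the purge: 216×0.215 = 0.265×(inert gas in n11), and the absorber passes all inert gas, so inert gas in n2 = inert gas in n11 = 175.25 t/h.
NH3 in n2: m_A = 216×0.785 + (1−0.265)·(1−0.409)·m_A, so m_A = 169.56/0.5656 = 299.78 t/h.
n2 = 299.78 + 175.25 = 475.03 t/h.
inert gas fraction in n2 = 175.25/475.03 = 0.3689.

0.3689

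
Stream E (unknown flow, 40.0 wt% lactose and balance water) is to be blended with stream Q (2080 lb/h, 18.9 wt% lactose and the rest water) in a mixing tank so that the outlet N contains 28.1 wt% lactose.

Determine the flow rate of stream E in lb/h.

1608 lb/h

Let E be the unknown flow. Total out = 2080 + E.
lactose balance: 393.12 + 0.400·E = 0.281·(2080 + E)
(0.400 − 0.281)·E = 0.281×2080 − 393.12 = 191.36
E = 191.36 / 0.119 = 1608.1 lb/h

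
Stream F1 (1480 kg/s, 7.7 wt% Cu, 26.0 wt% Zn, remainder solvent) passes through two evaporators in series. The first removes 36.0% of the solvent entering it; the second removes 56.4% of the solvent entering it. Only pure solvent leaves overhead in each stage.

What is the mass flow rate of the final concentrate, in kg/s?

772.6 kg/s

solvent in feed = 1480×0.663 = 981.24 kg/s.
After stage 1: solvent left = (1−0.360)×981.24 = 627.99; stream total = 1126.8 kg/s.
After stage 2: solvent left = (1−0.564)×627.99 = 273.81; final concentrate = 772.57 kg/s.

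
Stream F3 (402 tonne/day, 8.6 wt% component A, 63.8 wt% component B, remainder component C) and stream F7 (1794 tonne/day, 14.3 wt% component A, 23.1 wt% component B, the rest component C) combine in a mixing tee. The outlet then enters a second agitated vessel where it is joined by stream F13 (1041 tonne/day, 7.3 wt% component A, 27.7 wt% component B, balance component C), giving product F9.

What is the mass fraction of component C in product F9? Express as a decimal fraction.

Overall, product flow = 3237 tonne/day.
component C in = 402×0.276 + 1794×0.626 + 1041×0.650 = 1910.6 tonne/day.
component C fraction in F9 = 0.5903.

0.5903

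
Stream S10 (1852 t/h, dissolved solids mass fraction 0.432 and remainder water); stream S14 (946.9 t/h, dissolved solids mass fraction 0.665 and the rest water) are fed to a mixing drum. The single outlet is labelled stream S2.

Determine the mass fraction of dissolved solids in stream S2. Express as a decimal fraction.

0.511

Total flow out = 1852 + 946.9 = 2798.9 t/h.
dissolved solids in = 1852×0.432 + 946.9×0.665 = 1429.8 t/h.
dissolved solids mass fraction in S2 = 1429.8/2798.9 = 0.511.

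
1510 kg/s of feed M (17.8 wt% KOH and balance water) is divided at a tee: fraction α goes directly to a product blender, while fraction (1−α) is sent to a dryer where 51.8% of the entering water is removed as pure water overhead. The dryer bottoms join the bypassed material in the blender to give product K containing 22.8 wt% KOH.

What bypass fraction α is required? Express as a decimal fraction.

0.485

All 1510×0.178 = 268.78 kg/s of KOH reaches K, so K = 268.78/0.228 = 1178.9 kg/s and vapour = 331.14 kg/s.
The evaporator receives (1−α)·1510 of feed at 0.822 water and removes 0.518 of that water:
0.518×0.822×(1−α)×1510 = 331.14
(1−α) = 331.14/642.95 = 0.5150;  α = 0.4850.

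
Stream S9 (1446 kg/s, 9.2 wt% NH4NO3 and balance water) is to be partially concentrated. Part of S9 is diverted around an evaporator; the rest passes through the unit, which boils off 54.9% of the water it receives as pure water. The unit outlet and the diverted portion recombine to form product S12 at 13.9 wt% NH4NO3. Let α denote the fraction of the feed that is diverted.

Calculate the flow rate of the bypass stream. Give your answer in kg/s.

465.2 kg/s

All 1446×0.092 = 133.03 kg/s of NH4NO3 reaches S12, so S12 = 133.03/0.139 = 957.06 kg/s and vapour = 488.94 kg/s.
The evaporator receives (1−α)·1446 of feed at 0.908 water and removes 0.549 of that water:
0.549×0.908×(1−α)×1446 = 488.94
(1−α) = 488.94/720.82 = 0.6783;  α = 0.3217.
Bypass flow = 0.3217×1446 = 465.17 kg/s.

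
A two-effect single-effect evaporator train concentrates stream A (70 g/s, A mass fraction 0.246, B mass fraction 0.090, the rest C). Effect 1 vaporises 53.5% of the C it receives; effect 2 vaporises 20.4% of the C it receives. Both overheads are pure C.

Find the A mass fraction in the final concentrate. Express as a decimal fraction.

0.423

C in feed = 70×0.664 = 46.48 g/s.
After stage 1: C left = (1−0.535)×46.48 = 21.613; stream total = 45.133 g/s.
After stage 2: C left = (1−0.204)×21.613 = 17.204; final concentrate = 40.724 g/s.
A fraction = 17.22/40.724 = 0.423.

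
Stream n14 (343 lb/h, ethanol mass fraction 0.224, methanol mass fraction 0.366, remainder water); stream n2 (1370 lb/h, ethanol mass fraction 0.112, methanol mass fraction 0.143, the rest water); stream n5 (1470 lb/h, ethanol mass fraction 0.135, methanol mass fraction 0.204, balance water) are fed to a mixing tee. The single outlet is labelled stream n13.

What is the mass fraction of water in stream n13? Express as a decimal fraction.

0.670

Total flow out = 343 + 1370 + 1470 = 3183 lb/h.
water in = 343×0.410 + 1370×0.745 + 1470×0.661 = 2132.9 lb/h.
water mass fraction in n13 = 2132.9/3183 = 0.670.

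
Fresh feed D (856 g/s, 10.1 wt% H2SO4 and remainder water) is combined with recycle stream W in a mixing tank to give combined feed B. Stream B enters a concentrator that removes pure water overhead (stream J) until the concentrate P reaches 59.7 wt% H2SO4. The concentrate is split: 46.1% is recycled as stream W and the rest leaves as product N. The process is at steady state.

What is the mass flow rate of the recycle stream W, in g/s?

123.9 g/s

Overall H2SO4 balance (none leaves overhead): H2SO4 in fresh feed = H2SO4 in product, i.e. 856×0.101 = (1−0.461)·P·0.597.
P = 86.456/(0.597×0.539) = 268.68 g/s.
Recycle W = 0.461×268.68 = 123.86 g/s.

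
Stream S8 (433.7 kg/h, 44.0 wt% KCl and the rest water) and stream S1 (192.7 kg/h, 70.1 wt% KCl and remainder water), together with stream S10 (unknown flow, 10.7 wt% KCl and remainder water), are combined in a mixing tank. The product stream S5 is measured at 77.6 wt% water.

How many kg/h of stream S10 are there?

1586 kg/h

Let S10 be the unknown flow. Total out = 626.4 + S10.
water balance: 300.49 + 0.893·S10 = 0.776·(626.4 + S10)
(0.893 − 0.776)·S10 = 0.776×626.4 − 300.49 = 185.6
S10 = 185.6 / 0.117 = 1586.3 kg/h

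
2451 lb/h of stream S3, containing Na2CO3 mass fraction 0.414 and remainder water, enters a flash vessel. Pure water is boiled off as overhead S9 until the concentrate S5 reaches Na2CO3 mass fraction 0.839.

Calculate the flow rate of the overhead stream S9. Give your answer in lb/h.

Na2CO3 is conserved: 2451×0.414 = 1014.7 lb/h all reports to the concentrate.
Concentrate = 1014.7/(target fraction) = 1209.4 lb/h.
Overhead = 2451 − 1209.4 = 1241.6 lb/h.

1242 lb/h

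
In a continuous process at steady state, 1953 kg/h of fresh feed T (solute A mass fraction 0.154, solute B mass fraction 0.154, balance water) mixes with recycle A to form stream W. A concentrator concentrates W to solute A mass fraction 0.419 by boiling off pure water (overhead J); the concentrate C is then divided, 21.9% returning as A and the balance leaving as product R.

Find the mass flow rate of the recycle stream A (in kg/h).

201.3 kg/h

Overall solute A balance (none leaves overhead): solute A in fresh feed = solute A in product, i.e. 1953×0.154 = (1−0.219)·C·0.419.
C = 300.76/(0.419×0.781) = 919.09 kg/h.
Recycle A = 0.219×919.09 = 201.28 kg/h.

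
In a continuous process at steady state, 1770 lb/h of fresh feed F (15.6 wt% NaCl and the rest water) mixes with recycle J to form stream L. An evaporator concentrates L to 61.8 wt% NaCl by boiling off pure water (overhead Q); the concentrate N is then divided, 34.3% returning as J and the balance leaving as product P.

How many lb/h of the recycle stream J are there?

233.3 lb/h

Overall NaCl balance (none leaves overhead): NaCl in fresh feed = NaCl in product, i.e. 1770×0.156 = (1−0.343)·N·0.618.
N = 276.12/(0.618×0.657) = 680.05 lb/h.
Recycle J = 0.343×680.05 = 233.26 lb/h.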